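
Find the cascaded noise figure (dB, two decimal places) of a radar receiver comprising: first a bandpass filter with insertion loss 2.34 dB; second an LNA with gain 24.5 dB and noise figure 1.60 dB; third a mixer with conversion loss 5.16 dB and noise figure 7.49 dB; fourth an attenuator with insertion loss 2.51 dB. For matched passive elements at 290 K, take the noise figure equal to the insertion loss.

Convert to linear (a loss of L dB is a gain of −L dB): F_i = 10^(NF_i/10), G_i = 10^(G_i,dB/10)
  Stage 1: F_1 = 10^(2.34/10) = 1.714, G_1 = 10^(−2.34/10) = 0.5834
  Stage 2: F_2 = 10^(1.60/10) = 1.445, G_2 = 10^(24.5/10) = 281.8
  Stage 3: F_3 = 10^(7.49/10) = 5.610, G_3 = 10^(−5.16/10) = 0.3048
  Stage 4: F_4 = 10^(2.51/10) = 1.782, G_4 = 10^(−2.51/10) = 0.5610
Friis cascade:
  F = 1.714 + (1.445 − 1)/0.5834 + (5.610 − 1)/164.4 + (1.782 − 1)/50.12 = 2.521
NF = 10 log₁₀(2.521) = 4.02 dB

4.02 dB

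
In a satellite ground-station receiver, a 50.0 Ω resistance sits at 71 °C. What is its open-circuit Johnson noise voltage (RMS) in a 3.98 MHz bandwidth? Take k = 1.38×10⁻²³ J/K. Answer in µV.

1.94 µV

T = 71 °C + 273.15 = 344.15 K
V_n = √(4kTRB)
4kTRB = 4 × 1.38×10⁻²³ × 344.15 × 5.00×10¹ × 3.98×10⁶ = 3.78×10⁻¹² V²
V_n = √(3.78×10⁻¹²) = 1.94×10⁻⁶ V = 1.94 µV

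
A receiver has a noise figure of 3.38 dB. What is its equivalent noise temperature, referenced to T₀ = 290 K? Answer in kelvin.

342 K

F = 10^(3.38/10) = 2.17771
T_e = (F − 1)·T₀ = (2.17771 − 1) × 290 = 342 K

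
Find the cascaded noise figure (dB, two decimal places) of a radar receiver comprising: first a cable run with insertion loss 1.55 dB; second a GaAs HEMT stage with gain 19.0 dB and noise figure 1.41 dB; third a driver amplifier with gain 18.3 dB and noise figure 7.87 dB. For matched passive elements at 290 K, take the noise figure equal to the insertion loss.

Convert to linear (a loss of L dB is a gain of −L dB): F_i = 10^(NF_i/10), G_i = 10^(G_i,dB/10)
  Stage 1: F_1 = 10^(1.55/10) = 1.429, G_1 = 10^(−1.55/10) = 0.6998
  Stage 2: F_2 = 10^(1.41/10) = 1.384, G_2 = 10^(19.0/10) = 79.43
  Stage 3: F_3 = 10^(7.87/10) = 6.124, G_3 = 10^(18.3/10) = 67.61
Friis cascade:
  F = 1.429 + (1.384 − 1)/0.6998 + (6.124 − 1)/55.59 = 2.069
NF = 10 log₁₀(2.069) = 3.16 dB

3.16 dB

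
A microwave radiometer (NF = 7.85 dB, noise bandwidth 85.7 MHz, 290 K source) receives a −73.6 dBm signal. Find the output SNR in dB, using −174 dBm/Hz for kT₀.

Noise floor: N = −174 + 10 log₁₀(B) + NF
10 log₁₀(8.57×10⁷) = 79.33 dB
N = −174 + 79.33 + 7.85 = −86.82 dBm
SNR = P_sig − N = −73.6 − (−86.82) = 13.22 dB → 13.2 dB

13.2 dB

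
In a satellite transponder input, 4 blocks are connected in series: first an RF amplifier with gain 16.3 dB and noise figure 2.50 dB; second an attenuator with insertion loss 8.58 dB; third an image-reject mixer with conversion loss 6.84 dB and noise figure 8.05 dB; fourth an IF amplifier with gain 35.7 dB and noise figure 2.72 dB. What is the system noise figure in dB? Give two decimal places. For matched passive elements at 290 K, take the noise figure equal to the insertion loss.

5.50 dB

Convert to linear (a loss of L dB is a gain of −L dB): F_i = 10^(NF_i/10), G_i = 10^(G_i,dB/10)
  Stage 1: F_1 = 10^(2.50/10) = 1.778, G_1 = 10^(16.3/10) = 42.66
  Stage 2: F_2 = 10^(8.58/10) = 7.211, G_2 = 10^(−8.58/10) = 0.1387
  Stage 3: F_3 = 10^(8.05/10) = 6.383, G_3 = 10^(−6.84/10) = 0.2070
  Stage 4: F_4 = 10^(2.72/10) = 1.871, G_4 = 10^(35.7/10) = 3715
Friis cascade:
  F = 1.778 + (7.211 − 1)/42.66 + (6.383 − 1)/5.916 + (1.871 − 1)/1.225 = 3.545
NF = 10 log₁₀(3.545) = 5.50 dB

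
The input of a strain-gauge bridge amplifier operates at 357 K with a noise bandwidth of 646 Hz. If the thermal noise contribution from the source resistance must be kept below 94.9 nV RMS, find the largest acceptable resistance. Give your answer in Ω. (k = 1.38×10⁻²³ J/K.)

707 Ω

Johnson–Nyquist: V_n = √(4kTRB) ⇒ R = V_n² / (4kTB)
4kTB = 4 × 1.38×10⁻²³ × 357 × 6.46×10² = 1.27×10⁻¹⁷
R = (9.49×10⁻⁸)² / 1.27×10⁻¹⁷ = 7.07×10² Ω = 707 Ω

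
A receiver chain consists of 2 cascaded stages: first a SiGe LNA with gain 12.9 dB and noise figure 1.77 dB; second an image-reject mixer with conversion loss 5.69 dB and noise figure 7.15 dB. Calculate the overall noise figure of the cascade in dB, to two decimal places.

Convert to linear (a loss of L dB is a gain of −L dB): F_i = 10^(NF_i/10), G_i = 10^(G_i,dB/10)
  Stage 1: F_1 = 10^(1.77/10) = 1.503, G_1 = 10^(12.9/10) = 19.50
  Stage 2: F_2 = 10^(7.15/10) = 5.188, G_2 = 10^(−5.69/10) = 0.2698
Friis cascade:
  F = 1.503 + (5.188 − 1)/19.50 = 1.718
NF = 10 log₁₀(1.718) = 2.35 dB

2.35 dB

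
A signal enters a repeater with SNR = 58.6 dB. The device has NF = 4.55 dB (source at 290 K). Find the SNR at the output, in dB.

54.05 dB

By definition F = SNR_in/SNR_out, so in dB: SNR_out = SNR_in − NF
SNR_out = 58.6 − 4.55 = 54.05 dB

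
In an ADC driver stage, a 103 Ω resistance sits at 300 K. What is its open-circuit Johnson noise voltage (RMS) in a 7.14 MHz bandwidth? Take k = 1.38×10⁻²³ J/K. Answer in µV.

3.49 µV

V_n = √(4kTRB)
4kTRB = 4 × 1.38×10⁻²³ × 300 × 1.03×10² × 7.14×10⁶ = 1.22×10⁻¹¹ V²
V_n = √(1.22×10⁻¹¹) = 3.49×10⁻⁶ V = 3.49 µV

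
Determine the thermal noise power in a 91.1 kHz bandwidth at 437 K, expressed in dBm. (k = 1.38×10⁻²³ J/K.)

P_n = kTB = 1.38×10⁻²³ × 437 × 9.11×10⁴ = 5.49×10⁻¹⁶ W
In dBm: 10 log₁₀(5.49×10⁻¹⁶ / 10⁻³) = −122.6 dBm

−122.6 dBm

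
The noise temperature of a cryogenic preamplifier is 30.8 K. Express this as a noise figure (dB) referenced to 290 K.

F = 1 + T_e/T₀ = 1 + 30.8/290 = 1.10621
NF = 10 log₁₀(1.10621) = 0.438 dB

0.438 dB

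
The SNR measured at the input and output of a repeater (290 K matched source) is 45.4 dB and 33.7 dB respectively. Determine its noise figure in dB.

11.7 dB

NF (dB) = SNR_in(dB) − SNR_out(dB) when the source is at T₀
NF = 45.4 − 33.7 = 11.7 dB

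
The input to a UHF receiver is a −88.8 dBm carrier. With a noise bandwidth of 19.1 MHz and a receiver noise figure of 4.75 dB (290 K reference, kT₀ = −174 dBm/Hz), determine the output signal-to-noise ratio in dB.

7.6 dB

Noise floor: N = −174 + 10 log₁₀(B) + NF
10 log₁₀(1.91×10⁷) = 72.81 dB
N = −174 + 72.81 + 4.75 = −96.44 dBm
SNR = P_sig − N = −88.8 − (−96.44) = 7.64 dB → 7.6 dB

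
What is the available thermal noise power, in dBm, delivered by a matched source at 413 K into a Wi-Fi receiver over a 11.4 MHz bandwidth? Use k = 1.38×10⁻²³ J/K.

−101.9 dBm

P_n = kTB = 1.38×10⁻²³ × 413 × 1.14×10⁷ = 6.50×10⁻¹⁴ W
In dBm: 10 log₁₀(6.50×10⁻¹⁴ / 10⁻³) = −101.9 dBm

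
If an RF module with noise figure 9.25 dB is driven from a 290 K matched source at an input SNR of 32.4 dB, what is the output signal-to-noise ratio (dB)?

By definition F = SNR_in/SNR_out, so in dB: SNR_out = SNR_in − NF
SNR_out = 32.4 − 9.25 = 23.15 dB

23.15 dB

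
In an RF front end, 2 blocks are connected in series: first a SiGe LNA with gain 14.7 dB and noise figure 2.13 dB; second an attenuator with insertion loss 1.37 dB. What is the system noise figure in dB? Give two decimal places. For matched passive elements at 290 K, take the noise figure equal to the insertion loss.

2.16 dB

Convert to linear (a loss of L dB is a gain of −L dB): F_i = 10^(NF_i/10), G_i = 10^(G_i,dB/10)
  Stage 1: F_1 = 10^(2.13/10) = 1.633, G_1 = 10^(14.7/10) = 29.51
  Stage 2: F_2 = 10^(1.37/10) = 1.371, G_2 = 10^(−1.37/10) = 0.7295
Friis cascade:
  F = 1.633 + (1.371 − 1)/29.51 = 1.646
NF = 10 log₁₀(1.646) = 2.16 dB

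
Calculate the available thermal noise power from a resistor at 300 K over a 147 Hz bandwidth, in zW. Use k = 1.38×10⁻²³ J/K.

609 zW

P_n = kTB = 1.38×10⁻²³ × 300 × 1.47×10² = 6.09×10⁻¹⁹ W = 609 zW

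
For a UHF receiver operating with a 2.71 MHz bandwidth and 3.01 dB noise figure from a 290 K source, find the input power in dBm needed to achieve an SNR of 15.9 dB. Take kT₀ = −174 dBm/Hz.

−90.8 dBm

Sensitivity = −174 + 10 log₁₀(B) + NF + SNR_min
= −174 + 64.33 + 3.01 + 15.9
= −90.76 dBm → −90.8 dBm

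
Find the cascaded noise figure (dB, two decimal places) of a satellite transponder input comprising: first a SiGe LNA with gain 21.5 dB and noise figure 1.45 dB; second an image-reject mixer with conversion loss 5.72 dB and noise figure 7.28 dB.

Convert to linear (a loss of L dB is a gain of −L dB): F_i = 10^(NF_i/10), G_i = 10^(G_i,dB/10)
  Stage 1: F_1 = 10^(1.45/10) = 1.396, G_1 = 10^(21.5/10) = 141.3
  Stage 2: F_2 = 10^(7.28/10) = 5.346, G_2 = 10^(−5.72/10) = 0.2679
Friis cascade:
  F = 1.396 + (5.346 − 1)/141.3 = 1.427
NF = 10 log₁₀(1.427) = 1.54 dB

1.54 dB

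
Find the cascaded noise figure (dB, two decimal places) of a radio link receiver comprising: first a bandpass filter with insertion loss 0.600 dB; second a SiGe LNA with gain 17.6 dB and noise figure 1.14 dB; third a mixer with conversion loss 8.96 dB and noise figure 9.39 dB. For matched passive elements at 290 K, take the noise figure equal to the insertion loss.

2.16 dB

Convert to linear (a loss of L dB is a gain of −L dB): F_i = 10^(NF_i/10), G_i = 10^(G_i,dB/10)
  Stage 1: F_1 = 10^(0.600/10) = 1.148, G_1 = 10^(−0.600/10) = 0.8710
  Stage 2: F_2 = 10^(1.14/10) = 1.300, G_2 = 10^(17.6/10) = 57.54
  Stage 3: F_3 = 10^(9.39/10) = 8.690, G_3 = 10^(−8.96/10) = 0.1271
Friis cascade:
  F = 1.148 + (1.300 − 1)/0.8710 + (8.690 − 1)/50.12 = 1.646
NF = 10 log₁₀(1.646) = 2.16 dB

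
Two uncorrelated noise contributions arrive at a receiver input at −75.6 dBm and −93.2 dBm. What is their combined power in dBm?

Convert to linear, add, convert back:
P₁ = 2.75×10⁻¹¹ W, P₂ = 4.79×10⁻¹³ W
P_tot = 2.80×10⁻¹¹ W → 10 log₁₀(P_tot / 10⁻³) = −75.5 dBm

−75.5 dBm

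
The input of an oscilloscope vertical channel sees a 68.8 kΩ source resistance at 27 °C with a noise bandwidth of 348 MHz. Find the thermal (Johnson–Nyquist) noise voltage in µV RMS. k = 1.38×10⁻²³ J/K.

630 µV

T = 27 °C + 273.15 = 300.15 K
V_n = √(4kTRB)
4kTRB = 4 × 1.38×10⁻²³ × 300.15 × 6.88×10⁴ × 3.48×10⁸ = 3.97×10⁻⁷ V²
V_n = √(3.97×10⁻⁷) = 6.30×10⁻⁴ V = 630 µV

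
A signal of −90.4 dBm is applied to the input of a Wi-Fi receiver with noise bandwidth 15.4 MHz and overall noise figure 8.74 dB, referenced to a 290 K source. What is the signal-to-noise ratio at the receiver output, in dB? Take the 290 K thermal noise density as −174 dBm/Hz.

3.0 dB

Noise floor: N = −174 + 10 log₁₀(B) + NF
10 log₁₀(1.54×10⁷) = 71.88 dB
N = −174 + 71.88 + 8.74 = −93.38 dBm
SNR = P_sig − N = −90.4 − (−93.38) = 2.98 dB → 3.0 dB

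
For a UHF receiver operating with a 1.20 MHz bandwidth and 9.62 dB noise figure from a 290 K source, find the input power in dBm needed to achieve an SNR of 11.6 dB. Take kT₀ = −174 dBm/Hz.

Sensitivity = −174 + 10 log₁₀(B) + NF + SNR_min
= −174 + 60.79 + 9.62 + 11.6
= −91.99 dBm → −92.0 dBm

−92.0 dBm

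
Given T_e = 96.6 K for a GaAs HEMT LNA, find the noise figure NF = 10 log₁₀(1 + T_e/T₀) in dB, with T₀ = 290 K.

F = 1 + T_e/T₀ = 1 + 96.6/290 = 1.3331
NF = 10 log₁₀(1.3331) = 1.25 dB

1.25 dB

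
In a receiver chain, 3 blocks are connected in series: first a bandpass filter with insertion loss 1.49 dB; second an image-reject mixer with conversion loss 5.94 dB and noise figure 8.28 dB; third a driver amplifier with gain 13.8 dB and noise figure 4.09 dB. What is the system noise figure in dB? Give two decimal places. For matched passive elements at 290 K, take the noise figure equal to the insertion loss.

Convert to linear (a loss of L dB is a gain of −L dB): F_i = 10^(NF_i/10), G_i = 10^(G_i,dB/10)
  Stage 1: F_1 = 10^(1.49/10) = 1.409, G_1 = 10^(−1.49/10) = 0.7096
  Stage 2: F_2 = 10^(8.28/10) = 6.730, G_2 = 10^(−5.94/10) = 0.2547
  Stage 3: F_3 = 10^(4.09/10) = 2.564, G_3 = 10^(13.8/10) = 23.99
Friis cascade:
  F = 1.409 + (6.730 − 1)/0.7096 + (2.564 − 1)/0.1807 = 18.14
NF = 10 log₁₀(18.14) = 12.59 dB

12.59 dB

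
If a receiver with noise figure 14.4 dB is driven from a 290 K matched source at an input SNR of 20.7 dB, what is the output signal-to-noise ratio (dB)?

6.3 dB

By definition F = SNR_in/SNR_out, so in dB: SNR_out = SNR_in − NF
SNR_out = 20.7 − 14.4 = 6.3 dB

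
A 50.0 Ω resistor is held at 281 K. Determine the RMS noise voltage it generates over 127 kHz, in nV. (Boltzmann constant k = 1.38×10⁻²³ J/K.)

314 nV

V_n = √(4kTRB)
4kTRB = 4 × 1.38×10⁻²³ × 281 × 5.00×10¹ × 1.27×10⁵ = 9.85×10⁻¹⁴ V²
V_n = √(9.85×10⁻¹⁴) = 3.14×10⁻⁷ V = 314 nV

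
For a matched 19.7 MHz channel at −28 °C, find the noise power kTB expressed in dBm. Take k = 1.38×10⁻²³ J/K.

T = −28 °C + 273.15 = 245.15 K
P_n = kTB = 1.38×10⁻²³ × 245.15 × 1.97×10⁷ = 6.66×10⁻¹⁴ W
In dBm: 10 log₁₀(6.66×10⁻¹⁴ / 10⁻³) = −101.8 dBm

−101.8 dBm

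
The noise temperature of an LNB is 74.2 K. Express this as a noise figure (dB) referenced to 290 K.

F = 1 + T_e/T₀ = 1 + 74.2/290 = 1.25586
NF = 10 log₁₀(1.25586) = 0.989 dB

0.989 dB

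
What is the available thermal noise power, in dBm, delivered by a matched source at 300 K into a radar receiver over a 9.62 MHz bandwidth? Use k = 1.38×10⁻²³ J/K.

−104.0 dBm

P_n = kTB = 1.38×10⁻²³ × 300 × 9.62×10⁶ = 3.98×10⁻¹⁴ W
In dBm: 10 log₁₀(3.98×10⁻¹⁴ / 10⁻³) = −104.0 dBm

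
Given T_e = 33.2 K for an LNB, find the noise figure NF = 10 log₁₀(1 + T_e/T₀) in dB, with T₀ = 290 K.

F = 1 + T_e/T₀ = 1 + 33.2/290 = 1.11448
NF = 10 log₁₀(1.11448) = 0.471 dB

0.471 dB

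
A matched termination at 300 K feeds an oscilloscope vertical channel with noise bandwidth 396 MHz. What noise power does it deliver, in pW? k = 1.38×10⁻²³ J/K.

1.64 pW

P_n = kTB = 1.38×10⁻²³ × 300 × 3.96×10⁸ = 1.64×10⁻¹² W = 1.64 pW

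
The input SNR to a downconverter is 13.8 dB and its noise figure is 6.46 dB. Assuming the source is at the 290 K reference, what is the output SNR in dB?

By definition F = SNR_in/SNR_out, so in dB: SNR_out = SNR_in − NF
SNR_out = 13.8 − 6.46 = 7.34 dB

7.34 dB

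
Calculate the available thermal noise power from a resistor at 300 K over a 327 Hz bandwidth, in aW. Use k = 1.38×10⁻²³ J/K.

1.35 aW

P_n = kTB = 1.38×10⁻²³ × 300 × 3.27×10² = 1.35×10⁻¹⁸ W = 1.35 aW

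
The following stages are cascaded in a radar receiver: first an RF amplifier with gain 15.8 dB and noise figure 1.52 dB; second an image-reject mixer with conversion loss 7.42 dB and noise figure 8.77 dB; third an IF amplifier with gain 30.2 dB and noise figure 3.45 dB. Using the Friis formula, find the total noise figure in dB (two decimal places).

Convert to linear (a loss of L dB is a gain of −L dB): F_i = 10^(NF_i/10), G_i = 10^(G_i,dB/10)
  Stage 1: F_1 = 10^(1.52/10) = 1.419, G_1 = 10^(15.8/10) = 38.02
  Stage 2: F_2 = 10^(8.77/10) = 7.534, G_2 = 10^(−7.42/10) = 0.1811
  Stage 3: F_3 = 10^(3.45/10) = 2.213, G_3 = 10^(30.2/10) = 1047
Friis cascade:
  F = 1.419 + (7.534 − 1)/38.02 + (2.213 − 1)/6.887 = 1.767
NF = 10 log₁₀(1.767) = 2.47 dB

2.47 dB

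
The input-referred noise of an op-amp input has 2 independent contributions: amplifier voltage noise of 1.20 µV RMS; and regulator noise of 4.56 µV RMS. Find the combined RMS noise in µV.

Uncorrelated sources add in power (mean-square): V_tot = √(ΣV_i²)
V_tot = √[(1.20×10⁻⁶)² + (4.56×10⁻⁶)²] = 4.72×10⁻⁶ V = 4.72 µV

4.72 µV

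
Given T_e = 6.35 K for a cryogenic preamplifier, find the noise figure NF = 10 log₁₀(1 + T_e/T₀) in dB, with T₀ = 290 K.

F = 1 + T_e/T₀ = 1 + 6.35/290 = 1.0219
NF = 10 log₁₀(1.0219) = 0.094 dB

0.094 dB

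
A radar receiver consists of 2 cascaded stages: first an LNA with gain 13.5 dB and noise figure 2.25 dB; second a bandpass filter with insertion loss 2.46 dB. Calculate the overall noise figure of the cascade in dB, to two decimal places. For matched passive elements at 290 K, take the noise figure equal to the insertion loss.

2.34 dB

Convert to linear (a loss of L dB is a gain of −L dB): F_i = 10^(NF_i/10), G_i = 10^(G_i,dB/10)
  Stage 1: F_1 = 10^(2.25/10) = 1.679, G_1 = 10^(13.5/10) = 22.39
  Stage 2: F_2 = 10^(2.46/10) = 1.762, G_2 = 10^(−2.46/10) = 0.5675
Friis cascade:
  F = 1.679 + (1.762 − 1)/22.39 = 1.713
NF = 10 log₁₀(1.713) = 2.34 dB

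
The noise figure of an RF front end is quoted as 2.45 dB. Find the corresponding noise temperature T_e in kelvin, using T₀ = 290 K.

F = 10^(2.45/10) = 1.75792
T_e = (F − 1)·T₀ = (1.75792 − 1) × 290 = 220 K

220 K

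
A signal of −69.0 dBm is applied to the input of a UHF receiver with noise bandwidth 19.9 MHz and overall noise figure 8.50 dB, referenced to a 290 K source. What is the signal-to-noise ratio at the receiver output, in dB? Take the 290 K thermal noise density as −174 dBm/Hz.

23.5 dB

Noise floor: N = −174 + 10 log₁₀(B) + NF
10 log₁₀(1.99×10⁷) = 72.99 dB
N = −174 + 72.99 + 8.50 = −92.51 dBm
SNR = P_sig − N = −69.0 − (−92.51) = 23.51 dB → 23.5 dB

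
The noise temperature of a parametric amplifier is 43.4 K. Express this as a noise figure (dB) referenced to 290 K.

0.606 dB

F = 1 + T_e/T₀ = 1 + 43.4/290 = 1.14966
NF = 10 log₁₀(1.14966) = 0.606 dB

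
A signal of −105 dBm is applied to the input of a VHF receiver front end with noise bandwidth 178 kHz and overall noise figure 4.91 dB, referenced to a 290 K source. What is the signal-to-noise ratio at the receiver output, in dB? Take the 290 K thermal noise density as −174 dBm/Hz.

11.6 dB

Noise floor: N = −174 + 10 log₁₀(B) + NF
10 log₁₀(1.78×10⁵) = 52.5 dB
N = −174 + 52.5 + 4.91 = −116.59 dBm
SNR = P_sig − N = −105 − (−116.59) = 11.59 dB → 11.6 dB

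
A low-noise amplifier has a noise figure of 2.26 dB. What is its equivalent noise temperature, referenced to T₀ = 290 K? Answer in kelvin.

198 K

F = 10^(2.26/10) = 1.68267
T_e = (F − 1)·T₀ = (1.68267 − 1) × 290 = 198 K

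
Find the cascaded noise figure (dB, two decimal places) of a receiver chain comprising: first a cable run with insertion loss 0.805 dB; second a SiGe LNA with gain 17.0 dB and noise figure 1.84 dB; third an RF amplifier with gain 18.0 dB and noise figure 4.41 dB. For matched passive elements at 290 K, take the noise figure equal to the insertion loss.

2.74 dB

Convert to linear (a loss of L dB is a gain of −L dB): F_i = 10^(NF_i/10), G_i = 10^(G_i,dB/10)
  Stage 1: F_1 = 10^(0.805/10) = 1.204, G_1 = 10^(−0.805/10) = 0.8308
  Stage 2: F_2 = 10^(1.84/10) = 1.528, G_2 = 10^(17.0/10) = 50.12
  Stage 3: F_3 = 10^(4.41/10) = 2.761, G_3 = 10^(18.0/10) = 63.10
Friis cascade:
  F = 1.204 + (1.528 − 1)/0.8308 + (2.761 − 1)/41.64 = 1.881
NF = 10 log₁₀(1.881) = 2.74 dB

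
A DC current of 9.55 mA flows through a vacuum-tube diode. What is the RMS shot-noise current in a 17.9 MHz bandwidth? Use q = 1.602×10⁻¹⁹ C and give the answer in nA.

I_n = √(2qI·B)
2qI·B = 2 × 1.602×10⁻¹⁹ × 9.55×10⁻³ × 1.79×10⁷ = 5.48×10⁻¹⁴ A²
I_n = √(5.48×10⁻¹⁴) = 2.34×10⁻⁷ A = 234 nA

234 nA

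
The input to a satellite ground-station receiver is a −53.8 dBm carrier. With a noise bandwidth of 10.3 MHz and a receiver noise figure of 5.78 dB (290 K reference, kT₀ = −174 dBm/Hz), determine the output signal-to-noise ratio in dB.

Noise floor: N = −174 + 10 log₁₀(B) + NF
10 log₁₀(1.03×10⁷) = 70.13 dB
N = −174 + 70.13 + 5.78 = −98.09 dBm
SNR = P_sig − N = −53.8 − (−98.09) = 44.29 dB → 44.3 dB

44.3 dB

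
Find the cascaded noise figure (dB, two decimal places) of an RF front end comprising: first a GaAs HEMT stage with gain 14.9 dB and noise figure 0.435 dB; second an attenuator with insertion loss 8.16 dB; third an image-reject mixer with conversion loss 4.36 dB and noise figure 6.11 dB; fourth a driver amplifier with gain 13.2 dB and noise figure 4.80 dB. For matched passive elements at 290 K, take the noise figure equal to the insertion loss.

Convert to linear (a loss of L dB is a gain of −L dB): F_i = 10^(NF_i/10), G_i = 10^(G_i,dB/10)
  Stage 1: F_1 = 10^(0.435/10) = 1.105, G_1 = 10^(14.9/10) = 30.90
  Stage 2: F_2 = 10^(8.16/10) = 6.546, G_2 = 10^(−8.16/10) = 0.1528
  Stage 3: F_3 = 10^(6.11/10) = 4.083, G_3 = 10^(−4.36/10) = 0.3664
  Stage 4: F_4 = 10^(4.80/10) = 3.020, G_4 = 10^(13.2/10) = 20.89
Friis cascade:
  F = 1.105 + (6.546 − 1)/30.90 + (4.083 − 1)/4.721 + (3.020 − 1)/1.730 = 3.106
NF = 10 log₁₀(3.106) = 4.92 dB

4.92 dB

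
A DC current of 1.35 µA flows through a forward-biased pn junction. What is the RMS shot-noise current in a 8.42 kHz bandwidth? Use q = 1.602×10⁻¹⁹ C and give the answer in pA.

60.3 pA

I_n = √(2qI·B)
2qI·B = 2 × 1.602×10⁻¹⁹ × 1.35×10⁻⁶ × 8.42×10³ = 3.64×10⁻²¹ A²
I_n = √(3.64×10⁻²¹) = 6.03×10⁻¹¹ A = 60.3 pA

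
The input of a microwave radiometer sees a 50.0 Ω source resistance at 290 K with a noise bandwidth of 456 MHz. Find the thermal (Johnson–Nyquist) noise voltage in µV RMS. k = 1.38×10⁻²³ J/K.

V_n = √(4kTRB)
4kTRB = 4 × 1.38×10⁻²³ × 290 × 5.00×10¹ × 4.56×10⁸ = 3.65×10⁻¹⁰ V²
V_n = √(3.65×10⁻¹⁰) = 1.91×10⁻⁵ V = 19.1 µV

19.1 µV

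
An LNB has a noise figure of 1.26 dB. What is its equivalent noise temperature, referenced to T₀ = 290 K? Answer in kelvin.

97.6 K

F = 10^(1.26/10) = 1.3366
T_e = (F − 1)·T₀ = (1.3366 − 1) × 290 = 97.6 K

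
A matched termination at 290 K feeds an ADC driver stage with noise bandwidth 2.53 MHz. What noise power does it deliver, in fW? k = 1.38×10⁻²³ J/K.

10.1 fW

P_n = kTB = 1.38×10⁻²³ × 290 × 2.53×10⁶ = 1.01×10⁻¹⁴ W = 10.1 fW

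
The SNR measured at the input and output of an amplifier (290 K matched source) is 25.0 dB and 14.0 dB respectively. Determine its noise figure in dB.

NF (dB) = SNR_in(dB) − SNR_out(dB) when the source is at T₀
NF = 25.0 − 14.0 = 11.0 dB

11.0 dB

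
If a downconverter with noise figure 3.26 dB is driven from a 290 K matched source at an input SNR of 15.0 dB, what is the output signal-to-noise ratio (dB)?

11.74 dB

By definition F = SNR_in/SNR_out, so in dB: SNR_out = SNR_in − NF
SNR_out = 15.0 − 3.26 = 11.74 dB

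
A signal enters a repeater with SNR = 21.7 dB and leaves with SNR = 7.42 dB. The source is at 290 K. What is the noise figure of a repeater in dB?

14.28 dB

NF (dB) = SNR_in(dB) − SNR_out(dB) when the source is at T₀
NF = 21.7 − 7.42 = 14.28 dB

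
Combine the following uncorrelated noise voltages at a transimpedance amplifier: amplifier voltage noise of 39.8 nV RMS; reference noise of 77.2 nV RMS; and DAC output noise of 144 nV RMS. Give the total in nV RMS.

Uncorrelated sources add in power (mean-square): V_tot = √(ΣV_i²)
V_tot = √[(3.98×10⁻⁸)² + (7.72×10⁻⁸)² + (1.44×10⁻⁷)²] = 1.68×10⁻⁷ V = 168 nV

168 nV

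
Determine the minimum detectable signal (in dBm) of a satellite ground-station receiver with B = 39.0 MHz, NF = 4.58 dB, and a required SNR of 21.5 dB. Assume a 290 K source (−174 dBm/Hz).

Sensitivity = −174 + 10 log₁₀(B) + NF + SNR_min
= −174 + 75.91 + 4.58 + 21.5
= −72.01 dBm → −72.0 dBm

−72.0 dBm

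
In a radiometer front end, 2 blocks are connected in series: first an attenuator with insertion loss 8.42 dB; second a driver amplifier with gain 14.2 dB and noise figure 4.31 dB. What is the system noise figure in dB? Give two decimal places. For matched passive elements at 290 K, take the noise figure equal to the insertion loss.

12.73 dB

Convert to linear (a loss of L dB is a gain of −L dB): F_i = 10^(NF_i/10), G_i = 10^(G_i,dB/10)
  Stage 1: F_1 = 10^(8.42/10) = 6.950, G_1 = 10^(−8.42/10) = 0.1439
  Stage 2: F_2 = 10^(4.31/10) = 2.698, G_2 = 10^(14.2/10) = 26.30
Friis cascade:
  F = 6.950 + (2.698 − 1)/0.1439 = 18.75
NF = 10 log₁₀(18.75) = 12.73 dB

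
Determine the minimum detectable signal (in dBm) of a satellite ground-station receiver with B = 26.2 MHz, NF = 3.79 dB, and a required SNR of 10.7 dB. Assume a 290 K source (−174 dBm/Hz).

Sensitivity = −174 + 10 log₁₀(B) + NF + SNR_min
= −174 + 74.18 + 3.79 + 10.7
= −85.33 dBm → −85.3 dBm

−85.3 dBm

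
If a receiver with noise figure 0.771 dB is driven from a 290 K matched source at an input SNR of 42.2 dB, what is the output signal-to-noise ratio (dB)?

By definition F = SNR_in/SNR_out, so in dB: SNR_out = SNR_in − NF
SNR_out = 42.2 − 0.771 = 41.429 dB

41.429 dB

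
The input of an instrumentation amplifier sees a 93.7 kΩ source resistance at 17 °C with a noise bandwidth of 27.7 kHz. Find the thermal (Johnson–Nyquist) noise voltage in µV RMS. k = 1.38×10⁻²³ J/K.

6.45 µV

T = 17 °C + 273.15 = 290.15 K
V_n = √(4kTRB)
4kTRB = 4 × 1.38×10⁻²³ × 290.15 × 9.37×10⁴ × 2.77×10⁴ = 4.16×10⁻¹¹ V²
V_n = √(4.16×10⁻¹¹) = 6.45×10⁻⁶ V = 6.45 µV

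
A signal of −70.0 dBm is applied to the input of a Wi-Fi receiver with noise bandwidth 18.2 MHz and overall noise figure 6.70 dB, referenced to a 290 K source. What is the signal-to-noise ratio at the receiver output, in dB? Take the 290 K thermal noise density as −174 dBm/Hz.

Noise floor: N = −174 + 10 log₁₀(B) + NF
10 log₁₀(1.82×10⁷) = 72.6 dB
N = −174 + 72.6 + 6.70 = −94.70 dBm
SNR = P_sig − N = −70.0 − (−94.70) = 24.70 dB → 24.7 dB

24.7 dB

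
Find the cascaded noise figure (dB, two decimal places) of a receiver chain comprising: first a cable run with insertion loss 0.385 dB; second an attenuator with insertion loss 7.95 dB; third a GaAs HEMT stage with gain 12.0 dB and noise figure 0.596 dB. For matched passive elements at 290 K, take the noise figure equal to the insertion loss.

8.93 dB

Convert to linear (a loss of L dB is a gain of −L dB): F_i = 10^(NF_i/10), G_i = 10^(G_i,dB/10)
  Stage 1: F_1 = 10^(0.385/10) = 1.093, G_1 = 10^(−0.385/10) = 0.9152
  Stage 2: F_2 = 10^(7.95/10) = 6.237, G_2 = 10^(−7.95/10) = 0.1603
  Stage 3: F_3 = 10^(0.596/10) = 1.147, G_3 = 10^(12.0/10) = 15.85
Friis cascade:
  F = 1.093 + (6.237 − 1)/0.9152 + (1.147 − 1)/0.1467 = 7.818
NF = 10 log₁₀(7.818) = 8.93 dB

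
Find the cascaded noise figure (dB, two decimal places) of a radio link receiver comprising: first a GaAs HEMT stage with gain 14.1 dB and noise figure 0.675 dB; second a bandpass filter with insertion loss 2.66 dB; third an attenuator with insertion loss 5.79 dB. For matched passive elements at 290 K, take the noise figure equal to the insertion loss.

1.47 dB

Convert to linear (a loss of L dB is a gain of −L dB): F_i = 10^(NF_i/10), G_i = 10^(G_i,dB/10)
  Stage 1: F_1 = 10^(0.675/10) = 1.168, G_1 = 10^(14.1/10) = 25.70
  Stage 2: F_2 = 10^(2.66/10) = 1.845, G_2 = 10^(−2.66/10) = 0.5420
  Stage 3: F_3 = 10^(5.79/10) = 3.793, G_3 = 10^(−5.79/10) = 0.2636
Friis cascade:
  F = 1.168 + (1.845 − 1)/25.70 + (3.793 − 1)/13.93 = 1.402
NF = 10 log₁₀(1.402) = 1.47 dB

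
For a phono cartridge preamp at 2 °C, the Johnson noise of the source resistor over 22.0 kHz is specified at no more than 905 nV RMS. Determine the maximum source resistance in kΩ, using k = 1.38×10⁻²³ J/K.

T = 2 °C + 273.15 = 275.15 K
Johnson–Nyquist: V_n = √(4kTRB) ⇒ R = V_n² / (4kTB)
4kTB = 4 × 1.38×10⁻²³ × 275.15 × 2.20×10⁴ = 3.34×10⁻¹⁶
R = (9.05×10⁻⁷)² / 3.34×10⁻¹⁶ = 2.45×10³ Ω = 2.45 kΩ

2.45 kΩ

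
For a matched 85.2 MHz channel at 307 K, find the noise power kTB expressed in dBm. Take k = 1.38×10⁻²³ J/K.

−94.4 dBm

P_n = kTB = 1.38×10⁻²³ × 307 × 8.52×10⁷ = 3.61×10⁻¹³ W
In dBm: 10 log₁₀(3.61×10⁻¹³ / 10⁻³) = −94.4 dBm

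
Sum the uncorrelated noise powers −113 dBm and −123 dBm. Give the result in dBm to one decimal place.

−112.6 dBm

Convert to linear, add, convert back:
P₁ = 5.01×10⁻¹⁵ W, P₂ = 5.01×10⁻¹⁶ W
P_tot = 5.51×10⁻¹⁵ W → 10 log₁₀(P_tot / 10⁻³) = −112.6 dBm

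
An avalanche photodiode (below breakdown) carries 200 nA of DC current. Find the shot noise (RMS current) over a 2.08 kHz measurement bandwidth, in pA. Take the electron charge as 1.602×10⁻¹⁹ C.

11.5 pA

I_n = √(2qI·B)
2qI·B = 2 × 1.602×10⁻¹⁹ × 2.00×10⁻⁷ × 2.08×10³ = 1.33×10⁻²² A²
I_n = √(1.33×10⁻²²) = 1.15×10⁻¹¹ A = 11.5 pA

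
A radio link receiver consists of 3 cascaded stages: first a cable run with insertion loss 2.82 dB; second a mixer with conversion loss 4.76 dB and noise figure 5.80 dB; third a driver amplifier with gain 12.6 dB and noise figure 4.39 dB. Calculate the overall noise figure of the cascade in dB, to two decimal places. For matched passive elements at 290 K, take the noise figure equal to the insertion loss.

Convert to linear (a loss of L dB is a gain of −L dB): F_i = 10^(NF_i/10), G_i = 10^(G_i,dB/10)
  Stage 1: F_1 = 10^(2.82/10) = 1.914, G_1 = 10^(−2.82/10) = 0.5224
  Stage 2: F_2 = 10^(5.80/10) = 3.802, G_2 = 10^(−4.76/10) = 0.3342
  Stage 3: F_3 = 10^(4.39/10) = 2.748, G_3 = 10^(12.6/10) = 18.20
Friis cascade:
  F = 1.914 + (3.802 − 1)/0.5224 + (2.748 − 1)/0.1746 = 17.29
NF = 10 log₁₀(17.29) = 12.38 dB

12.38 dB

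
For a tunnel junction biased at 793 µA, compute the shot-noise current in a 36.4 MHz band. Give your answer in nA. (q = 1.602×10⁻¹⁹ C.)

96.2 nA

I_n = √(2qI·B)
2qI·B = 2 × 1.602×10⁻¹⁹ × 7.93×10⁻⁴ × 3.64×10⁷ = 9.25×10⁻¹⁵ A²
I_n = √(9.25×10⁻¹⁵) = 9.62×10⁻⁸ A = 96.2 nA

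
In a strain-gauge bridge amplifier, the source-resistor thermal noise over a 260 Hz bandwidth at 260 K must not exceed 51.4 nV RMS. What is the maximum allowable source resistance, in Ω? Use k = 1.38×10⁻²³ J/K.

Johnson–Nyquist: V_n = √(4kTRB) ⇒ R = V_n² / (4kTB)
4kTB = 4 × 1.38×10⁻²³ × 260 × 2.60×10² = 3.73×10⁻¹⁸
R = (5.14×10⁻⁸)² / 3.73×10⁻¹⁸ = 7.08×10² Ω = 708 Ω

708 Ω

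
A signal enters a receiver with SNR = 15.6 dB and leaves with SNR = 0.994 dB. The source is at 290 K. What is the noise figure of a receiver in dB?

14.606 dB

NF (dB) = SNR_in(dB) − SNR_out(dB) when the source is at T₀
NF = 15.6 − 0.994 = 14.606 dB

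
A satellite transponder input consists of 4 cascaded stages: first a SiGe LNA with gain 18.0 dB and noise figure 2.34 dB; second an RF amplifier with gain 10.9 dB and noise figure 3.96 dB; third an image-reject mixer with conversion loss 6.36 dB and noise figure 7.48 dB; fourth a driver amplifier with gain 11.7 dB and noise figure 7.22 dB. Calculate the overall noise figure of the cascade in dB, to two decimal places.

Convert to linear (a loss of L dB is a gain of −L dB): F_i = 10^(NF_i/10), G_i = 10^(G_i,dB/10)
  Stage 1: F_1 = 10^(2.34/10) = 1.714, G_1 = 10^(18.0/10) = 63.10
  Stage 2: F_2 = 10^(3.96/10) = 2.489, G_2 = 10^(10.9/10) = 12.30
  Stage 3: F_3 = 10^(7.48/10) = 5.598, G_3 = 10^(−6.36/10) = 0.2312
  Stage 4: F_4 = 10^(7.22/10) = 5.272, G_4 = 10^(11.7/10) = 14.79
Friis cascade:
  F = 1.714 + (2.489 − 1)/63.10 + (5.598 − 1)/776.2 + (5.272 − 1)/179.5 = 1.767
NF = 10 log₁₀(1.767) = 2.47 dB

2.47 dB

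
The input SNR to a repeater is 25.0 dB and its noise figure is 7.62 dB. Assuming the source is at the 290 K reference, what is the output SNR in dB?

17.38 dB

By definition F = SNR_in/SNR_out, so in dB: SNR_out = SNR_in − NF
SNR_out = 25.0 − 7.62 = 17.38 dB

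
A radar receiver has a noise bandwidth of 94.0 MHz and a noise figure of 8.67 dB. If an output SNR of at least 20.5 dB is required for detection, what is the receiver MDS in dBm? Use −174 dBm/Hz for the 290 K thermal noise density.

Sensitivity = −174 + 10 log₁₀(B) + NF + SNR_min
= −174 + 79.73 + 8.67 + 20.5
= −65.10 dBm → −65.1 dBm

−65.1 dBm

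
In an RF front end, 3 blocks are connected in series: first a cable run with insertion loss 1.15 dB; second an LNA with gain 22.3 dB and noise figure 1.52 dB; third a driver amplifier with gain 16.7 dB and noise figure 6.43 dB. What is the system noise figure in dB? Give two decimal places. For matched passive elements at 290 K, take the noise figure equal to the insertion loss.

Convert to linear (a loss of L dB is a gain of −L dB): F_i = 10^(NF_i/10), G_i = 10^(G_i,dB/10)
  Stage 1: F_1 = 10^(1.15/10) = 1.303, G_1 = 10^(−1.15/10) = 0.7674
  Stage 2: F_2 = 10^(1.52/10) = 1.419, G_2 = 10^(22.3/10) = 169.8
  Stage 3: F_3 = 10^(6.43/10) = 4.395, G_3 = 10^(16.7/10) = 46.77
Friis cascade:
  F = 1.303 + (1.419 − 1)/0.7674 + (4.395 − 1)/130.3 = 1.875
NF = 10 log₁₀(1.875) = 2.73 dB

2.73 dB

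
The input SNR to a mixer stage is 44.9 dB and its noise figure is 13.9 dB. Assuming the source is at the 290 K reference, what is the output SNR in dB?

By definition F = SNR_in/SNR_out, so in dB: SNR_out = SNR_in − NF
SNR_out = 44.9 − 13.9 = 31.0 dB

31.0 dB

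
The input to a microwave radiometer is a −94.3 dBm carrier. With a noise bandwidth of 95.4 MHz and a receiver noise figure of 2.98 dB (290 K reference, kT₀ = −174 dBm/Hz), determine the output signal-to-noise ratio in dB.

−3.1 dB

Noise floor: N = −174 + 10 log₁₀(B) + NF
10 log₁₀(9.54×10⁷) = 79.8 dB
N = −174 + 79.8 + 2.98 = −91.22 dBm
SNR = P_sig − N = −94.3 − (−91.22) = −3.08 dB → −3.1 dB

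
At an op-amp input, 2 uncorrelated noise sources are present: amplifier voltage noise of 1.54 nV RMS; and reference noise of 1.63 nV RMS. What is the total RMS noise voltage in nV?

Uncorrelated sources add in power (mean-square): V_tot = √(ΣV_i²)
V_tot = √[(1.54×10⁻⁹)² + (1.63×10⁻⁹)²] = 2.24×10⁻⁹ V = 2.24 nV

2.24 nV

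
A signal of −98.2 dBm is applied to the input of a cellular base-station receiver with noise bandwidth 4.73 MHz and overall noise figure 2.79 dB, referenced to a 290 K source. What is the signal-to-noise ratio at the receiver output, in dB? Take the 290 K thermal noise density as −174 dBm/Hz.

6.3 dB

Noise floor: N = −174 + 10 log₁₀(B) + NF
10 log₁₀(4.73×10⁶) = 66.75 dB
N = −174 + 66.75 + 2.79 = −104.46 dBm
SNR = P_sig − N = −98.2 − (−104.46) = 6.26 dB → 6.3 dB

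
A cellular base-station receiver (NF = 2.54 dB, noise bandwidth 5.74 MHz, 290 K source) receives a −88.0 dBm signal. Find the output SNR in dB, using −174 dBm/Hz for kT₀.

Noise floor: N = −174 + 10 log₁₀(B) + NF
10 log₁₀(5.74×10⁶) = 67.59 dB
N = −174 + 67.59 + 2.54 = −103.87 dBm
SNR = P_sig − N = −88.0 − (−103.87) = 15.87 dB → 15.9 dB

15.9 dB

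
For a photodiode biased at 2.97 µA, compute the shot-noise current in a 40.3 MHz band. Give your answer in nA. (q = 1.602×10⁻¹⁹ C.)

I_n = √(2qI·B)
2qI·B = 2 × 1.602×10⁻¹⁹ × 2.97×10⁻⁶ × 4.03×10⁷ = 3.83×10⁻¹⁷ A²
I_n = √(3.83×10⁻¹⁷) = 6.19×10⁻⁹ A = 6.19 nA

6.19 nA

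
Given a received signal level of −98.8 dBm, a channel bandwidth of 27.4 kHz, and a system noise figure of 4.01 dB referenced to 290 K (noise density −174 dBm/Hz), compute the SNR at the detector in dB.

Noise floor: N = −174 + 10 log₁₀(B) + NF
10 log₁₀(2.74×10⁴) = 44.38 dB
N = −174 + 44.38 + 4.01 = −125.61 dBm
SNR = P_sig − N = −98.8 − (−125.61) = 26.81 dB → 26.8 dB

26.8 dB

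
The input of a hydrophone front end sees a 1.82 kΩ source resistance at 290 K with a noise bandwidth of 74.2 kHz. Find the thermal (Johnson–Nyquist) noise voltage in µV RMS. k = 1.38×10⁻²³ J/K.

V_n = √(4kTRB)
4kTRB = 4 × 1.38×10⁻²³ × 290 × 1.82×10³ × 7.42×10⁴ = 2.16×10⁻¹² V²
V_n = √(2.16×10⁻¹²) = 1.47×10⁻⁶ V = 1.47 µV

1.47 µV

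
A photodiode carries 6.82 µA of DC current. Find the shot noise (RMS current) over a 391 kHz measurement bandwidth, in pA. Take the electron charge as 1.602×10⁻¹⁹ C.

924 pA

I_n = √(2qI·B)
2qI·B = 2 × 1.602×10⁻¹⁹ × 6.82×10⁻⁶ × 3.91×10⁵ = 8.54×10⁻¹⁹ A²
I_n = √(8.54×10⁻¹⁹) = 9.24×10⁻¹⁰ A = 924 pA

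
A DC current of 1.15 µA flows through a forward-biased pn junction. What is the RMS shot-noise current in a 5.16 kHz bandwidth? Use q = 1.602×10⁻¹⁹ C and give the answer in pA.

43.6 pA

I_n = √(2qI·B)
2qI·B = 2 × 1.602×10⁻¹⁹ × 1.15×10⁻⁶ × 5.16×10³ = 1.90×10⁻²¹ A²
I_n = √(1.90×10⁻²¹) = 4.36×10⁻¹¹ A = 43.6 pA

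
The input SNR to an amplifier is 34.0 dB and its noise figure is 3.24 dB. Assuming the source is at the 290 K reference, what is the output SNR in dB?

30.76 dB

By definition F = SNR_in/SNR_out, so in dB: SNR_out = SNR_in − NF
SNR_out = 34.0 − 3.24 = 30.76 dB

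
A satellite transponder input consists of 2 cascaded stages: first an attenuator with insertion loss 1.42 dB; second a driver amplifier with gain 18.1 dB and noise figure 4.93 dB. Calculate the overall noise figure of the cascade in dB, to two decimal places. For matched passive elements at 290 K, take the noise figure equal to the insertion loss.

6.35 dB

Convert to linear (a loss of L dB is a gain of −L dB): F_i = 10^(NF_i/10), G_i = 10^(G_i,dB/10)
  Stage 1: F_1 = 10^(1.42/10) = 1.387, G_1 = 10^(−1.42/10) = 0.7211
  Stage 2: F_2 = 10^(4.93/10) = 3.112, G_2 = 10^(18.1/10) = 64.57
Friis cascade:
  F = 1.387 + (3.112 − 1)/0.7211 = 4.315
NF = 10 log₁₀(4.315) = 6.35 dB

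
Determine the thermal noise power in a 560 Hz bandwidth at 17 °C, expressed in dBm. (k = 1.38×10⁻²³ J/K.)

T = 17 °C + 273.15 = 290.15 K
P_n = kTB = 1.38×10⁻²³ × 290.15 × 5.60×10² = 2.24×10⁻¹⁸ W
In dBm: 10 log₁₀(2.24×10⁻¹⁸ / 10⁻³) = −146.5 dBm

−146.5 dBm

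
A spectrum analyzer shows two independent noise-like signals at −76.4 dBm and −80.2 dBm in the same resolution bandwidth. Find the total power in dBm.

Convert to linear, add, convert back:
P₁ = 2.29×10⁻¹¹ W, P₂ = 9.55×10⁻¹² W
P_tot = 3.25×10⁻¹¹ W → 10 log₁₀(P_tot / 10⁻³) = −74.9 dBm

−74.9 dBm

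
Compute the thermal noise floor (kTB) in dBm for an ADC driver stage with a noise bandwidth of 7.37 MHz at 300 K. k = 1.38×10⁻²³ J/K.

−105.2 dBm

P_n = kTB = 1.38×10⁻²³ × 300 × 7.37×10⁶ = 3.05×10⁻¹⁴ W
In dBm: 10 log₁₀(3.05×10⁻¹⁴ / 10⁻³) = −105.2 dBm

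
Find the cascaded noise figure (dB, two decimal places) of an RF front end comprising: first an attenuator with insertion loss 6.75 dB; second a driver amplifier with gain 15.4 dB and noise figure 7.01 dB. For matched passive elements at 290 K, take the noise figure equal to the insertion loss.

13.76 dB

Convert to linear (a loss of L dB is a gain of −L dB): F_i = 10^(NF_i/10), G_i = 10^(G_i,dB/10)
  Stage 1: F_1 = 10^(6.75/10) = 4.732, G_1 = 10^(−6.75/10) = 0.2113
  Stage 2: F_2 = 10^(7.01/10) = 5.023, G_2 = 10^(15.4/10) = 34.67
Friis cascade:
  F = 4.732 + (5.023 − 1)/0.2113 = 23.77
NF = 10 log₁₀(23.77) = 13.76 dB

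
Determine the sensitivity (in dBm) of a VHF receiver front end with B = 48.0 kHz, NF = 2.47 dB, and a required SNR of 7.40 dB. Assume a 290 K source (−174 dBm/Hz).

Sensitivity = −174 + 10 log₁₀(B) + NF + SNR_min
= −174 + 46.81 + 2.47 + 7.40
= −117.32 dBm → −117.3 dBm

−117.3 dBm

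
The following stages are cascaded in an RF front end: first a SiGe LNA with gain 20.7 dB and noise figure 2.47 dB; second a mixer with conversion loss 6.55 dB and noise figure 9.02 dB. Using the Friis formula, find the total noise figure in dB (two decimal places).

Convert to linear (a loss of L dB is a gain of −L dB): F_i = 10^(NF_i/10), G_i = 10^(G_i,dB/10)
  Stage 1: F_1 = 10^(2.47/10) = 1.766, G_1 = 10^(20.7/10) = 117.5
  Stage 2: F_2 = 10^(9.02/10) = 7.980, G_2 = 10^(−6.55/10) = 0.2213
Friis cascade:
  F = 1.766 + (7.980 − 1)/117.5 = 1.825
NF = 10 log₁₀(1.825) = 2.61 dB

2.61 dB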